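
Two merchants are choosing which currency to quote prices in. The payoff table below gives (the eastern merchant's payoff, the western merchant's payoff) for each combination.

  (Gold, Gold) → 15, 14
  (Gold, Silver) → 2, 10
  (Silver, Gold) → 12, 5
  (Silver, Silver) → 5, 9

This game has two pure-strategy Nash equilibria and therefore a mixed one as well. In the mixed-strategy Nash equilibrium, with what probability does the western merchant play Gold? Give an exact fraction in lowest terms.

1/2

The western merchant's mix q on Gold must make the eastern merchant indifferent between Gold and Silver.
The eastern merchant's payoff from Gold: 15q + 2(1−q). From Silver: 12q + 5(1−q).
Set equal: 3q = 3(1−q) → q = 3/6 = 1/2.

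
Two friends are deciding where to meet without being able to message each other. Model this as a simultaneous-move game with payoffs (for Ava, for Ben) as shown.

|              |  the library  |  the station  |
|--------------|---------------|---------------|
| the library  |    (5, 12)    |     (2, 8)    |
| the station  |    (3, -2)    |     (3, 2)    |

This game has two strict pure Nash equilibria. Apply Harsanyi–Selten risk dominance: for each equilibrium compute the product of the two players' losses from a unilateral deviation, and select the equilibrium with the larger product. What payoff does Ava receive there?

5

At both the library: Ava loses 5 − 3 = 2 by deviating; Ben loses 12 − 8 = 4. Product = 2·4 = 8.
At both the station: Ava loses 3 − 2 = 1 by deviating; Ben loses 2 − (-2) = 4. Product = 1·4 = 4.
8 > 4, so both the library is risk-dominant. Ava's payoff there is 5.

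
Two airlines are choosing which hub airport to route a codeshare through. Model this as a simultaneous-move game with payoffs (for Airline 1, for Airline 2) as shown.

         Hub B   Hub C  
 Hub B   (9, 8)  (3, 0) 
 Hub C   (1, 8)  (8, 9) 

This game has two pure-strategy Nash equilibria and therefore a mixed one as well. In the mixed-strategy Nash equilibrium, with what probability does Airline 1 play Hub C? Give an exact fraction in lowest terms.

8/9

Airline 1's mix p on Hub B must make Airline 2 indifferent between Hub B and Hub C.
Airline 2's payoff from Hub B: 8p + 8(1−p). From Hub C: 0p + 9(1−p).
Set equal: 8p = 1(1−p) → p = 1/9.
Probability on Hub C is 1 − 1/9 = 8/9.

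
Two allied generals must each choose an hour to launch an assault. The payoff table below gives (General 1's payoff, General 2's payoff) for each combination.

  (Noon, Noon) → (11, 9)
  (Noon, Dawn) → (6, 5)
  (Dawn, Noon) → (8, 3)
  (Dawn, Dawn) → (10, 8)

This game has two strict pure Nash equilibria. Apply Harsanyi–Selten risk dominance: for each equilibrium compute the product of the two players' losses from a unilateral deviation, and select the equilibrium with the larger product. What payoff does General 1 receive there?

At both Noon: General 1 loses 11 − 8 = 3 by deviating; General 2 loses 9 − 5 = 4. Product = 3·4 = 12.
At both Dawn: General 1 loses 10 − 6 = 4 by deviating; General 2 loses 8 − 3 = 5. Product = 4·5 = 20.
20 > 12, so both Dawn is risk-dominant. General 1's payoff there is 10.

10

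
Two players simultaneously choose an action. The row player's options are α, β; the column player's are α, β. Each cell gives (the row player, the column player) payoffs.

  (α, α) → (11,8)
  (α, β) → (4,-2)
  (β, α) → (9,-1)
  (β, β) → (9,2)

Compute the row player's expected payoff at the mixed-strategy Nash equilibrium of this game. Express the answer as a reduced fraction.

9

The column player mixes with probability q on α, chosen so the row player is indifferent: 11q + 4(1−q) = 9q + 9(1−q) gives q = 5/7.
The row player's expected payoff (from either row, since indifferent) is 11·5/7 + 4·2/7 = 9.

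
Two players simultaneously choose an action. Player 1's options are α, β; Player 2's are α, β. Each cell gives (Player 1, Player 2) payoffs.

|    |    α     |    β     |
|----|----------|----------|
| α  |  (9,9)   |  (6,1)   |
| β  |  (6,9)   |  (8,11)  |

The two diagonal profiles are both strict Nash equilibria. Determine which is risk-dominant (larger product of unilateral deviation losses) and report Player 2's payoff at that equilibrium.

9

At both α: Player 1 loses 9 − 6 = 3 by deviating; Player 2 loses 9 − 1 = 8. Product = 3·8 = 24.
At both β: Player 1 loses 8 − 6 = 2 by deviating; Player 2 loses 11 − 9 = 2. Product = 2·2 = 4.
24 > 4, so both α is risk-dominant. Player 2's payoff there is 9.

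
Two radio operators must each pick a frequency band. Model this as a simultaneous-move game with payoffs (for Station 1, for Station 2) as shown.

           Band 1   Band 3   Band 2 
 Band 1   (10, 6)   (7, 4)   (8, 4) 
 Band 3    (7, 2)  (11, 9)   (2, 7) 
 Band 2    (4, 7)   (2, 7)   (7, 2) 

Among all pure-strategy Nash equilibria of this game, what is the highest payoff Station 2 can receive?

9

Both Band 1 is a pure NE (Station 1: 10 ≥ 7; Station 2: 6 ≥ 4). Station 2 gets 6.
Both Band 3 is a pure NE (Station 1: 11 ≥ 7; Station 2: 9 ≥ 7). Station 2 gets 9.
Every other cell has a profitable deviation for at least one player. Highest of {6, 9} is 9.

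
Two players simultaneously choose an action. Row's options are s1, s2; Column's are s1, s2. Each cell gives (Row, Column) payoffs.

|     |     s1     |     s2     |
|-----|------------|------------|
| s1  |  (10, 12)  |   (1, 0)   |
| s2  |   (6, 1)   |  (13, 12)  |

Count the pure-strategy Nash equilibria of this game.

2

Both s1: Row gets 10 (best alternative 6); Column gets 12 (best alternative 0). Neither deviates — NE.
Both s2: Row gets 13 (best alternative 1); Column gets 12 (best alternative 1). Neither deviates — NE.
(s1, s2) is not a NE: Row would switch to s2 (13 > 1).
No other cell survives both best-response checks, so there are 2 pure NE.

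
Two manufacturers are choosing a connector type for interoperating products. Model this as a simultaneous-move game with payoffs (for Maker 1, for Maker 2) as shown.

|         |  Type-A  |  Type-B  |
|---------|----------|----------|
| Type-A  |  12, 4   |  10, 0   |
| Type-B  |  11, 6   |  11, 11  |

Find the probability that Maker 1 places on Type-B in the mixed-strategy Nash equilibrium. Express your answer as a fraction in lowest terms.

4/9

Maker 1's mix p on Type-A must make Maker 2 indifferent between Type-A and Type-B.
Maker 2's payoff from Type-A: 4p + 6(1−p). From Type-B: 0p + 11(1−p).
Set equal: 4p = 5(1−p) → p = 5/9.
Probability on Type-B is 1 − 5/9 = 4/9.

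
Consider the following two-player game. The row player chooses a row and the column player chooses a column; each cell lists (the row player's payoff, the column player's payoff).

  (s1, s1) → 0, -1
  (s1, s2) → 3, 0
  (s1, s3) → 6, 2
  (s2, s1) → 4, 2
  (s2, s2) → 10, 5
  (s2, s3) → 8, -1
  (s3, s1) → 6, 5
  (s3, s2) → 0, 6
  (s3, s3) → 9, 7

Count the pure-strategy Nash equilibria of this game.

2

Both s2: the row player gets 10 (best alternative 3); the column player gets 5 (best alternative 2). Neither deviates — NE.
Both s3: the row player gets 9 (best alternative 8); the column player gets 7 (best alternative 6). Neither deviates — NE.
Both s1 is not a NE: the row player would switch to s3 (6 > 0).
No other cell survives both best-response checks, so there are 2 pure NE.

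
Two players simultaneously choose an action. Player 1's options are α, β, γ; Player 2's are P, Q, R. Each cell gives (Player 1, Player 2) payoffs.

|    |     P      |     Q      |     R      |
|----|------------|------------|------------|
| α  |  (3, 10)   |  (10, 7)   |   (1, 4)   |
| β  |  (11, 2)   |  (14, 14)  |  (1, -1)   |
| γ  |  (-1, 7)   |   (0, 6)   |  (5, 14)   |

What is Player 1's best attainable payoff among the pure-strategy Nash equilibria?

(β, Q) is a pure NE (Player 1: 14 ≥ 10; Player 2: 14 ≥ 2). Player 1 gets 14.
(γ, R) is a pure NE (Player 1: 5 ≥ 1; Player 2: 14 ≥ 7). Player 1 gets 5.
Every other cell has a profitable deviation for at least one player. Highest of {14, 5} is 14.

14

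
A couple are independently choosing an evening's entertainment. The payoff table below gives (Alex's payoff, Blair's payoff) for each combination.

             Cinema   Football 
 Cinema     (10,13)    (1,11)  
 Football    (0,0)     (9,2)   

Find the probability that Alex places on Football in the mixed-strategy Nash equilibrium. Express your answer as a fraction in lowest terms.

1/2

Alex's mix p on Cinema must make Blair indifferent between Cinema and Football.
Blair's payoff from Cinema: 13p + 0(1−p). From Football: 11p + 2(1−p).
Set equal: 2p = 2(1−p) → p = 2/4 = 1/2.
Probability on Football is 1 − 1/2 = 1/2.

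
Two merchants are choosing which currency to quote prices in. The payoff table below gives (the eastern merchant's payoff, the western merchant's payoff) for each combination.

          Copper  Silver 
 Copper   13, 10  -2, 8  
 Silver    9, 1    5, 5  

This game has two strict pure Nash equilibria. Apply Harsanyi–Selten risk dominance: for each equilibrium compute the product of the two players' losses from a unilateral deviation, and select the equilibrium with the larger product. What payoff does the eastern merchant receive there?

5

At both Copper: the eastern merchant loses 13 − 9 = 4 by deviating; the western merchant loses 10 − 8 = 2. Product = 4·2 = 8.
At both Silver: the eastern merchant loses 5 − (-2) = 7 by deviating; the western merchant loses 5 − 1 = 4. Product = 7·4 = 28.
28 > 8, so both Silver is risk-dominant. The eastern merchant's payoff there is 5.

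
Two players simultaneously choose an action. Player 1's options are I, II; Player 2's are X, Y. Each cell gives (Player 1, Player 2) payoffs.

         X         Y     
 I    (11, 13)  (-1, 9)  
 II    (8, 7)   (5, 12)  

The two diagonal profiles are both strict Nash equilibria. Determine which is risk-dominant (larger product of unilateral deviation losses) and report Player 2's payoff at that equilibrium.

At (I, X): Player 1 loses 11 − 8 = 3 by deviating; Player 2 loses 13 − 9 = 4. Product = 3·4 = 12.
At (II, Y): Player 1 loses 5 − (-1) = 6 by deviating; Player 2 loses 12 − 7 = 5. Product = 6·5 = 30.
30 > 12, so (II, Y) is risk-dominant. Player 2's payoff there is 12.

12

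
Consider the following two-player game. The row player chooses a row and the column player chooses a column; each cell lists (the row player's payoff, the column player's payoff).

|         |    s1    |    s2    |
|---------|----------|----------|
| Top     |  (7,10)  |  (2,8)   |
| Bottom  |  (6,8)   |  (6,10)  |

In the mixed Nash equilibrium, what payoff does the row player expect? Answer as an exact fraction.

The column player mixes with probability q on s1, chosen so the row player is indifferent: 7q + 2(1−q) = 6q + 6(1−q) gives q = 4/5.
The row player's expected payoff (from either row, since indifferent) is 7·4/5 + 2·1/5 = 6.

6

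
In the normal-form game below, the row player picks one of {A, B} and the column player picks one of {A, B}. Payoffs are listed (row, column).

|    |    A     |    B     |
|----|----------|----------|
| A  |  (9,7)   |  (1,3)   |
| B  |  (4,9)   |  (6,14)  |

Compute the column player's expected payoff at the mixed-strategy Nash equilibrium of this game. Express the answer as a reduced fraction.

71/9

The row player mixes with probability p on A, chosen so the column player is indifferent: 7p + 9(1−p) = 3p + 14(1−p) gives p = 5/9.
The column player's expected payoff is 7·5/9 + 9·4/9 = 71/9.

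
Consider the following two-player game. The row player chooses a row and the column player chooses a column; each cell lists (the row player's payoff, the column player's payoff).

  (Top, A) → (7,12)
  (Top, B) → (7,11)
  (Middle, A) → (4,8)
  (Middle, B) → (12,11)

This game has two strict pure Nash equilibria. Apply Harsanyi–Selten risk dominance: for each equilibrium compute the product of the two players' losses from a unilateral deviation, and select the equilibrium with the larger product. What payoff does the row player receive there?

12

At (Top, A): the row player loses 7 − 4 = 3 by deviating; the column player loses 12 − 11 = 1. Product = 3·1 = 3.
At (Middle, B): the row player loses 12 − 7 = 5 by deviating; the column player loses 11 − 8 = 3. Product = 5·3 = 15.
15 > 3, so (Middle, B) is risk-dominant. The row player's payoff there is 12.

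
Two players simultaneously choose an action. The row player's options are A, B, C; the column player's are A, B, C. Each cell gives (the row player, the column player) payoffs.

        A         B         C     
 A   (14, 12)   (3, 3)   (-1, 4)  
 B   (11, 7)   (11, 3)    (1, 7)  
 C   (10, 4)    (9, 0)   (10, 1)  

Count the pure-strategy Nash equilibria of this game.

Both A: the row player gets 14 (best alternative 11); the column player gets 12 (best alternative 4). Neither deviates — NE.
Both B is not a NE: the column player would switch to A (7 > 3).
No other cell survives both best-response checks, so there is 1 pure NE.

1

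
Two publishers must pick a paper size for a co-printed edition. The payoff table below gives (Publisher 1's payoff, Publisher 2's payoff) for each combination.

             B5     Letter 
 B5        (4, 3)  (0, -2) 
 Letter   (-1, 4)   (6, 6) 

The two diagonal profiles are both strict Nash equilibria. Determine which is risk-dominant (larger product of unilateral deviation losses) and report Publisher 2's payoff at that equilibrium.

At both B5: Publisher 1 loses 4 − (-1) = 5 by deviating; Publisher 2 loses 3 − (-2) = 5. Product = 5·5 = 25.
At both Letter: Publisher 1 loses 6 − 0 = 6 by deviating; Publisher 2 loses 6 − 4 = 2. Product = 6·2 = 12.
25 > 12, so both B5 is risk-dominant. Publisher 2's payoff there is 3.

3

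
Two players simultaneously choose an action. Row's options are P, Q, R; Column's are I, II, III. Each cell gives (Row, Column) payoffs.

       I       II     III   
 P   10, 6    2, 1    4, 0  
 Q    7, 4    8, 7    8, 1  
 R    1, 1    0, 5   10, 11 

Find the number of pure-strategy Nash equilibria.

(P, I): Row gets 10 (best alternative 7); Column gets 6 (best alternative 1). Neither deviates — NE.
(Q, II): Row gets 8 (best alternative 2); Column gets 7 (best alternative 4). Neither deviates — NE.
(R, III): Row gets 10 (best alternative 8); Column gets 11 (best alternative 5). Neither deviates — NE.
(Q, III) is not a NE: Row would switch to R (10 > 8).
No other cell survives both best-response checks, so there are 3 pure NE.

3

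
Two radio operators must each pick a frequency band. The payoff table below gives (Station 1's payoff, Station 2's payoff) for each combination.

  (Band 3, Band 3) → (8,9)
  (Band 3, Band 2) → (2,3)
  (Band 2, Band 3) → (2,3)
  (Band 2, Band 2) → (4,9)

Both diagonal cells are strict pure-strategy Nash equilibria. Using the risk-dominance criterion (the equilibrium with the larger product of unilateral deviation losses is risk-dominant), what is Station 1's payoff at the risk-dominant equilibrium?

8

At both Band 3: Station 1 loses 8 − 2 = 6 by deviating; Station 2 loses 9 − 3 = 6. Product = 6·6 = 36.
At both Band 2: Station 1 loses 4 − 2 = 2 by deviating; Station 2 loses 9 − 3 = 6. Product = 2·6 = 12.
36 > 12, so both Band 3 is risk-dominant. Station 1's payoff there is 8.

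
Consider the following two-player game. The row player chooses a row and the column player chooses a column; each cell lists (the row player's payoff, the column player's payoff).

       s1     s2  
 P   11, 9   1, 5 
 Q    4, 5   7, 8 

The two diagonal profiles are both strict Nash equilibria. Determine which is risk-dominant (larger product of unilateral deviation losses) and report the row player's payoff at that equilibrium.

At (P, s1): the row player loses 11 − 4 = 7 by deviating; the column player loses 9 − 5 = 4. Product = 7·4 = 28.
At (Q, s2): the row player loses 7 − 1 = 6 by deviating; the column player loses 8 − 5 = 3. Product = 6·3 = 18.
28 > 18, so (P, s1) is risk-dominant. The row player's payoff there is 11.

11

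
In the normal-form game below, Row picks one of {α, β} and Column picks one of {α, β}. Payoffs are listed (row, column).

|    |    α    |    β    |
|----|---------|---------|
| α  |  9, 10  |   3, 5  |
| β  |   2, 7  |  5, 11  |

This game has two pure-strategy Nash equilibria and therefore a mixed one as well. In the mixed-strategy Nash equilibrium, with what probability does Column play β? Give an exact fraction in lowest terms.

Column's mix q on α must make Row indifferent between α and β.
Row's payoff from α: 9q + 3(1−q). From β: 2q + 5(1−q).
Set equal: 7q = 2(1−q) → q = 2/9.
Probability on β is 1 − 2/9 = 7/9.

7/9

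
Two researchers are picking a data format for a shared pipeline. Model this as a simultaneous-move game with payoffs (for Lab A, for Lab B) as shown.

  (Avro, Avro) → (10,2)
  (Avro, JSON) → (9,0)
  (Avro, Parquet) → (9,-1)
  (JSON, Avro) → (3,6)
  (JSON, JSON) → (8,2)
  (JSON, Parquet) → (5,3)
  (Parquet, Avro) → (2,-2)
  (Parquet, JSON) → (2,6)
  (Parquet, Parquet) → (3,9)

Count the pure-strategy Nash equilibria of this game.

Both Avro: Lab A gets 10 (best alternative 3); Lab B gets 2 (best alternative 0). Neither deviates — NE.
Both Parquet is not a NE: Lab A would switch to Avro (9 > 3).
No other cell survives both best-response checks, so there is 1 pure NE.

1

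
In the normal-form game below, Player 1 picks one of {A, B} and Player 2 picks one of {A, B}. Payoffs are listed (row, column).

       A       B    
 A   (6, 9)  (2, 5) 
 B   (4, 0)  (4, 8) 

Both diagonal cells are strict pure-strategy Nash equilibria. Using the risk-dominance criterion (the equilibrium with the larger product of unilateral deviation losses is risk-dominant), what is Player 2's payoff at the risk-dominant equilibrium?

8

At both A: Player 1 loses 6 − 4 = 2 by deviating; Player 2 loses 9 − 5 = 4. Product = 2·4 = 8.
At both B: Player 1 loses 4 − 2 = 2 by deviating; Player 2 loses 8 − 0 = 8. Product = 2·8 = 16.
16 > 8, so both B is risk-dominant. Player 2's payoff there is 8.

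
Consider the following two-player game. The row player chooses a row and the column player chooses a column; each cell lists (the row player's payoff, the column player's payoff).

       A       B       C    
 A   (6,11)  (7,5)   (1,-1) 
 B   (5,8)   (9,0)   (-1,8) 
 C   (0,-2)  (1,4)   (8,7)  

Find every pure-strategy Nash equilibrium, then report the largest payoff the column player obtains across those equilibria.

Both A is a pure NE (the row player: 6 ≥ 5; the column player: 11 ≥ 5). The column player gets 11.
Both C is a pure NE (the row player: 8 ≥ 1; the column player: 7 ≥ 4). The column player gets 7.
Every other cell has a profitable deviation for at least one player. Highest of {11, 7} is 11.

11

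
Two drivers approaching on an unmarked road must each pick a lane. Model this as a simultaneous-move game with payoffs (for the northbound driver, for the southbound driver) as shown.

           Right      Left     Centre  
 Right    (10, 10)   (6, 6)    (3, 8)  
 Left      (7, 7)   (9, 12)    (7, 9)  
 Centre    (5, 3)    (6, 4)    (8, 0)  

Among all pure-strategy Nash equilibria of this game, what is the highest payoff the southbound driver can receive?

Both Right is a pure NE (the northbound driver: 10 ≥ 7; the southbound driver: 10 ≥ 8). The southbound driver gets 10.
Both Left is a pure NE (the northbound driver: 9 ≥ 6; the southbound driver: 12 ≥ 9). The southbound driver gets 12.
Every other cell has a profitable deviation for at least one player. Highest of {10, 12} is 12.

12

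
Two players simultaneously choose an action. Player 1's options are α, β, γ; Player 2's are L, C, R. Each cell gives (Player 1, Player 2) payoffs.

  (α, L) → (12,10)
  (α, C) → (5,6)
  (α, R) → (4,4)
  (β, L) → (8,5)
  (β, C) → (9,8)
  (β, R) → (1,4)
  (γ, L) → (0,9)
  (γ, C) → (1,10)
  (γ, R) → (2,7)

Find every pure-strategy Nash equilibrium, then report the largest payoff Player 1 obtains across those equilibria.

(α, L) is a pure NE (Player 1: 12 ≥ 8; Player 2: 10 ≥ 6). Player 1 gets 12.
(β, C) is a pure NE (Player 1: 9 ≥ 5; Player 2: 8 ≥ 5). Player 1 gets 9.
Every other cell has a profitable deviation for at least one player. Highest of {12, 9} is 12.

12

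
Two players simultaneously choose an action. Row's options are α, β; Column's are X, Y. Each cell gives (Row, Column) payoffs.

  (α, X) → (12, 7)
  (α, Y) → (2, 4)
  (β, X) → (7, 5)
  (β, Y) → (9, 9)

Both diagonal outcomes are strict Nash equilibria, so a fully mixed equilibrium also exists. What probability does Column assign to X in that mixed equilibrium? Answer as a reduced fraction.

Column's mix q on X must make Row indifferent between α and β.
Row's payoff from α: 12q + 2(1−q). From β: 7q + 9(1−q).
Set equal: 5q = 7(1−q) → q = 7/12.

7/12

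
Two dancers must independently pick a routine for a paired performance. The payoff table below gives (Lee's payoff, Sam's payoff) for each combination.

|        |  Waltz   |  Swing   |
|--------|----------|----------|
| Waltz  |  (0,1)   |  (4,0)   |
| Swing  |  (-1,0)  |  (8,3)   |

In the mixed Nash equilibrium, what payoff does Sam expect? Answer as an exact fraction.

3/4

Lee mixes with probability p on Waltz, chosen so Sam is indifferent: 1p + 0(1−p) = 0p + 3(1−p) gives p = 3/4.
Sam's expected payoff is 1·3/4 + 0·1/4 = 3/4.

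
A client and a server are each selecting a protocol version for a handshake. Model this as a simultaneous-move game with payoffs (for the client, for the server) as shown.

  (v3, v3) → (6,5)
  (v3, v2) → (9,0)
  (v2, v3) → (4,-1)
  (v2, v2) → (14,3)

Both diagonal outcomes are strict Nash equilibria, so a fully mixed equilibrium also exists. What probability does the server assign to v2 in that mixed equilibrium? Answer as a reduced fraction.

2/7

The server's mix q on v3 must make the client indifferent between v3 and v2.
The client's payoff from v3: 6q + 9(1−q). From v2: 4q + 14(1−q).
Set equal: 2q = 5(1−q) → q = 5/7.
Probability on v2 is 1 − 5/7 = 2/7.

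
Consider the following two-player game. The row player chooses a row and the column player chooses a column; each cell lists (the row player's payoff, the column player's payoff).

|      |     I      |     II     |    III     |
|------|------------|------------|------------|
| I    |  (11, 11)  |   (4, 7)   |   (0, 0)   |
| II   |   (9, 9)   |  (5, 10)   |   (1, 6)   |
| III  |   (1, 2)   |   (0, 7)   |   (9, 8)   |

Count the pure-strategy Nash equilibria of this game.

3

Both I: the row player gets 11 (best alternative 9); the column player gets 11 (best alternative 7). Neither deviates — NE.
Both II: the row player gets 5 (best alternative 4); the column player gets 10 (best alternative 9). Neither deviates — NE.
Both III: the row player gets 9 (best alternative 1); the column player gets 8 (best alternative 7). Neither deviates — NE.
(II, I) is not a NE: the row player would switch to I (11 > 9).
No other cell survives both best-response checks, so there are 3 pure NE.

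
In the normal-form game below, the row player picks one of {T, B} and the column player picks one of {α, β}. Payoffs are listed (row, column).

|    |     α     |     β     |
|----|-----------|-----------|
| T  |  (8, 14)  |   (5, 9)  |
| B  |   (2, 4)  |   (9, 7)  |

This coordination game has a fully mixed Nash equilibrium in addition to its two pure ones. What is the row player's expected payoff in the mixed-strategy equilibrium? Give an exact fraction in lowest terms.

31/5

The column player mixes with probability q on α, chosen so the row player is indifferent: 8q + 5(1−q) = 2q + 9(1−q) gives q = 2/5.
The row player's expected payoff (from either row, since indifferent) is 8·2/5 + 5·3/5 = 31/5.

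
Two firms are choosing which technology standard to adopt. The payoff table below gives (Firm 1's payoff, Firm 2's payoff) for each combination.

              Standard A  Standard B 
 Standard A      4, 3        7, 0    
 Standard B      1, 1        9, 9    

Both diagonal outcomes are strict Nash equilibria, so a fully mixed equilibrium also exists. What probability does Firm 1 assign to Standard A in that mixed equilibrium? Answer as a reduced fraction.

8/11

Firm 1's mix p on Standard A must make Firm 2 indifferent between Standard A and Standard B.
Firm 2's payoff from Standard A: 3p + 1(1−p). From Standard B: 0p + 9(1−p).
Set equal: 3p = 8(1−p) → p = 8/11.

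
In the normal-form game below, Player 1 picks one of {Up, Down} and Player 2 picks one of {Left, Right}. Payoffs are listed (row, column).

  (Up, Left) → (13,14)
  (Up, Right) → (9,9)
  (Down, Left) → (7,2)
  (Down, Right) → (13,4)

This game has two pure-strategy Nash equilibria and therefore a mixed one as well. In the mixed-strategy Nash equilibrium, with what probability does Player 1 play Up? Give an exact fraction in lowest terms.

Player 1's mix p on Up must make Player 2 indifferent between Left and Right.
Player 2's payoff from Left: 14p + 2(1−p). From Right: 9p + 4(1−p).
Set equal: 5p = 2(1−p) → p = 2/7.

2/7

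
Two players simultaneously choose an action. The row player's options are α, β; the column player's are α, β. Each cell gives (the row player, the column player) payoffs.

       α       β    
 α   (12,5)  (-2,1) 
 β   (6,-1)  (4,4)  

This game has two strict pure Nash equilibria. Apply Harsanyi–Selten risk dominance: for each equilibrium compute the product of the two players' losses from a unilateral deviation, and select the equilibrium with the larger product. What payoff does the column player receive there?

4

At both α: the row player loses 12 − 6 = 6 by deviating; the column player loses 5 − 1 = 4. Product = 6·4 = 24.
At both β: the row player loses 4 − (-2) = 6 by deviating; the column player loses 4 − (-1) = 5. Product = 6·5 = 30.
30 > 24, so both β is risk-dominant. The column player's payoff there is 4.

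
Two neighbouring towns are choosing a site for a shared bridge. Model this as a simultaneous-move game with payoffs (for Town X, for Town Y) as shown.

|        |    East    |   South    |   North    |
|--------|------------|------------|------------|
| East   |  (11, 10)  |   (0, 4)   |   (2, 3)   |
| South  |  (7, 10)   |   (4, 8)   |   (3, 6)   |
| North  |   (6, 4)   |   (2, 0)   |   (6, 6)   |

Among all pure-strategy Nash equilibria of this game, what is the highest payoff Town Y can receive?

10

Both East is a pure NE (Town X: 11 ≥ 7; Town Y: 10 ≥ 4). Town Y gets 10.
Both North is a pure NE (Town X: 6 ≥ 3; Town Y: 6 ≥ 4). Town Y gets 6.
Every other cell has a profitable deviation for at least one player. Highest of {10, 6} is 10.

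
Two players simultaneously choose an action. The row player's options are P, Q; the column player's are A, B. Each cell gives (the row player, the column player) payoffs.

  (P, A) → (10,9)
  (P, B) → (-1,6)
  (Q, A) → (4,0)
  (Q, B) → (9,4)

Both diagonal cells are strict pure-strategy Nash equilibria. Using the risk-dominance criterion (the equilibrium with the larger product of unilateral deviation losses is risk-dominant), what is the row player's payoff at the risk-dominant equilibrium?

9

At (P, A): the row player loses 10 − 4 = 6 by deviating; the column player loses 9 − 6 = 3. Product = 6·3 = 18.
At (Q, B): the row player loses 9 − (-1) = 10 by deviating; the column player loses 4 − 0 = 4. Product = 10·4 = 40.
40 > 18, so (Q, B) is risk-dominant. The row player's payoff there is 9.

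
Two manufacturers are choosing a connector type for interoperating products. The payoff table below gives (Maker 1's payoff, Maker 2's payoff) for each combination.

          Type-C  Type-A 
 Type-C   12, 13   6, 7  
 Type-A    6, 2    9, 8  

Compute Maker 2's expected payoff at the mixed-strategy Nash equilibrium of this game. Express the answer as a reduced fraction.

Maker 1 mixes with probability p on Type-C, chosen so Maker 2 is indifferent: 13p + 2(1−p) = 7p + 8(1−p) gives p = 1/2.
Maker 2's expected payoff is 13·1/2 + 2·1/2 = 15/2.

15/2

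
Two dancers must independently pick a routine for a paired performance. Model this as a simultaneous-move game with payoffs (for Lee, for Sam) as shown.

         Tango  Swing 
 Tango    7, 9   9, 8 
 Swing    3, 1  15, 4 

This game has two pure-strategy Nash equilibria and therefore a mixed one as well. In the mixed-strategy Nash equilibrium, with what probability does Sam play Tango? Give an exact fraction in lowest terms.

3/5

Sam's mix q on Tango must make Lee indifferent between Tango and Swing.
Lee's payoff from Tango: 7q + 9(1−q). From Swing: 3q + 15(1−q).
Set equal: 4q = 6(1−q) → q = 6/10 = 3/5.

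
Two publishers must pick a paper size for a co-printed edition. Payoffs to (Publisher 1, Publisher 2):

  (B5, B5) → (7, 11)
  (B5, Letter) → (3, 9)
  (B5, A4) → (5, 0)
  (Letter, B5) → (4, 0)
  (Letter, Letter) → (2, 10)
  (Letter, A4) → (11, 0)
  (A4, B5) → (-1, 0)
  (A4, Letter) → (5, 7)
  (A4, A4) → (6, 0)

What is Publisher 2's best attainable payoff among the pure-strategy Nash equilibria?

Both B5 is a pure NE (Publisher 1: 7 ≥ 4; Publisher 2: 11 ≥ 9). Publisher 2 gets 11.
(A4, Letter) is a pure NE (Publisher 1: 5 ≥ 3; Publisher 2: 7 ≥ 0). Publisher 2 gets 7.
Every other cell has a profitable deviation for at least one player. Highest of {11, 7} is 11.

11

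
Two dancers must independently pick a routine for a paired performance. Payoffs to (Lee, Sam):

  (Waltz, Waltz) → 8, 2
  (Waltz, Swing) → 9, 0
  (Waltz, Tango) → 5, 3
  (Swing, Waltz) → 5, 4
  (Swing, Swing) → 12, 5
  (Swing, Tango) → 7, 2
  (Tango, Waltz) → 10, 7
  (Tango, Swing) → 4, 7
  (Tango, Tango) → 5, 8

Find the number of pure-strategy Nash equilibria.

Both Swing: Lee gets 12 (best alternative 9); Sam gets 5 (best alternative 4). Neither deviates — NE.
Both Tango is not a NE: Lee would switch to Swing (7 > 5).
No other cell survives both best-response checks, so there is 1 pure NE.

1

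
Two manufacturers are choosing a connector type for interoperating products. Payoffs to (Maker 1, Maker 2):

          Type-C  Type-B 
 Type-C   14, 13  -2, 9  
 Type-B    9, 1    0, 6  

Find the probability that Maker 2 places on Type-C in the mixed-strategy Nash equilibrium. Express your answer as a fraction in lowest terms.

2/7

Maker 2's mix q on Type-C must make Maker 1 indifferent between Type-C and Type-B.
Maker 1's payoff from Type-C: 14q + (-2)(1−q). From Type-B: 9q + 0(1−q).
Set equal: 5q = 2(1−q) → q = 2/7.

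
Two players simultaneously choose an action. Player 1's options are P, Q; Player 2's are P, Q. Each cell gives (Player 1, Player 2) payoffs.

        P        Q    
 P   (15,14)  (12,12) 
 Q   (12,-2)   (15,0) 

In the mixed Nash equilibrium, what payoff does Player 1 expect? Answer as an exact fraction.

27/2

Player 2 mixes with probability q on P, chosen so Player 1 is indifferent: 15q + 12(1−q) = 12q + 15(1−q) gives q = 1/2.
Player 1's expected payoff (from either row, since indifferent) is 15·1/2 + 12·1/2 = 27/2.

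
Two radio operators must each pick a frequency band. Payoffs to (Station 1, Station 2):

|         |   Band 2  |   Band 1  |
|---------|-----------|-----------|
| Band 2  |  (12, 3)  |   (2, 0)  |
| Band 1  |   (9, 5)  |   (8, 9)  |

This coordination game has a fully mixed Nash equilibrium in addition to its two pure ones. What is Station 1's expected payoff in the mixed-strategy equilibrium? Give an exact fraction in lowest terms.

26/3

Station 2 mixes with probability q on Band 2, chosen so Station 1 is indifferent: 12q + 2(1−q) = 9q + 8(1−q) gives q = 2/3.
Station 1's expected payoff (from either row, since indifferent) is 12·2/3 + 2·1/3 = 26/3.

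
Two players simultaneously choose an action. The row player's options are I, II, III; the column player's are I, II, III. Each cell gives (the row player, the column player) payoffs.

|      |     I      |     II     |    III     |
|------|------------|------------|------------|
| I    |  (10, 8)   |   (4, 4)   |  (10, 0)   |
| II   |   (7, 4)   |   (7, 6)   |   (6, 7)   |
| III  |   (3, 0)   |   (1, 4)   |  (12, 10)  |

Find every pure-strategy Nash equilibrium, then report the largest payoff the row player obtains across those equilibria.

12

Both I is a pure NE (the row player: 10 ≥ 7; the column player: 8 ≥ 4). The row player gets 10.
Both III is a pure NE (the row player: 12 ≥ 10; the column player: 10 ≥ 4). The row player gets 12.
Every other cell has a profitable deviation for at least one player. Highest of {10, 12} is 12.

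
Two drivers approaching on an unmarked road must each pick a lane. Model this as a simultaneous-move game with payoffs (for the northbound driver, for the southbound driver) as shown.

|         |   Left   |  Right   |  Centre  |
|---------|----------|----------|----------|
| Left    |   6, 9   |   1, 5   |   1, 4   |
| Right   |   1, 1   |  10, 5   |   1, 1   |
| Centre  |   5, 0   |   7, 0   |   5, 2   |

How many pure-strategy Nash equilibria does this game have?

3

Both Left: the northbound driver gets 6 (best alternative 5); the southbound driver gets 9 (best alternative 5). Neither deviates — NE.
Both Right: the northbound driver gets 10 (best alternative 7); the southbound driver gets 5 (best alternative 1). Neither deviates — NE.
Both Centre: the northbound driver gets 5 (best alternative 1); the southbound driver gets 2 (best alternative 0). Neither deviates — NE.
(Centre, Left) is not a NE: the northbound driver would switch to Left (6 > 5).
No other cell survives both best-response checks, so there are 3 pure NE.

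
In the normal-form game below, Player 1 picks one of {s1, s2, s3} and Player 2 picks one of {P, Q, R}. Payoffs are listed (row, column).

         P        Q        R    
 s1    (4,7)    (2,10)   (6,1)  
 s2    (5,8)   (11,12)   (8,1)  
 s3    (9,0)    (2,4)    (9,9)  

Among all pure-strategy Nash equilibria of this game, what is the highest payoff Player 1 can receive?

(s2, Q) is a pure NE (Player 1: 11 ≥ 2; Player 2: 12 ≥ 8). Player 1 gets 11.
(s3, R) is a pure NE (Player 1: 9 ≥ 8; Player 2: 9 ≥ 4). Player 1 gets 9.
Every other cell has a profitable deviation for at least one player. Highest of {11, 9} is 11.

11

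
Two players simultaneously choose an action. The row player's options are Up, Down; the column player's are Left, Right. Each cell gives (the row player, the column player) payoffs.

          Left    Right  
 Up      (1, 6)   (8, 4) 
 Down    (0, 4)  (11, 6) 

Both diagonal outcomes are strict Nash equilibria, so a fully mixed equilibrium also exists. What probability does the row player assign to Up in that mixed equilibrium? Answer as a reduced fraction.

1/2

The row player's mix p on Up must make the column player indifferent between Left and Right.
The column player's payoff from Left: 6p + 4(1−p). From Right: 4p + 6(1−p).
Set equal: 2p = 2(1−p) → p = 2/4 = 1/2.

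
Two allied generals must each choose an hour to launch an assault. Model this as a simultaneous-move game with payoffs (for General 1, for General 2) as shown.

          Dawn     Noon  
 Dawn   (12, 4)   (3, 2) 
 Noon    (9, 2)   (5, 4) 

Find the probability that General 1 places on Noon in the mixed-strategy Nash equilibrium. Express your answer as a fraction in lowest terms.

General 1's mix p on Dawn must make General 2 indifferent between Dawn and Noon.
General 2's payoff from Dawn: 4p + 2(1−p). From Noon: 2p + 4(1−p).
Set equal: 2p = 2(1−p) → p = 2/4 = 1/2.
Probability on Noon is 1 − 1/2 = 1/2.

1/2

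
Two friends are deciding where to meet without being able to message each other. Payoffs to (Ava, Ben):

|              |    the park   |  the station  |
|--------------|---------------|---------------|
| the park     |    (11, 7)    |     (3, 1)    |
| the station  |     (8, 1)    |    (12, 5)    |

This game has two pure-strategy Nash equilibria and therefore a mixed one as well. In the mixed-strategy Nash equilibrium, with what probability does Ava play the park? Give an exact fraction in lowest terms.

2/5

Ava's mix p on the park must make Ben indifferent between the park and the station.
Ben's payoff from the park: 7p + 1(1−p). From the station: 1p + 5(1−p).
Set equal: 6p = 4(1−p) → p = 4/10 = 2/5.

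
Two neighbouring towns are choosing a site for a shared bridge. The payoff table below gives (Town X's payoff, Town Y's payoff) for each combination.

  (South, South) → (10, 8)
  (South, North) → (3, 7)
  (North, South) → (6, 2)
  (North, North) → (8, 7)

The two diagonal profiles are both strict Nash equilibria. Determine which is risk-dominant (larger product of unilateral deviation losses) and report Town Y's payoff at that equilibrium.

At both South: Town X loses 10 − 6 = 4 by deviating; Town Y loses 8 − 7 = 1. Product = 4·1 = 4.
At both North: Town X loses 8 − 3 = 5 by deviating; Town Y loses 7 − 2 = 5. Product = 5·5 = 25.
25 > 4, so both North is risk-dominant. Town Y's payoff there is 7.

7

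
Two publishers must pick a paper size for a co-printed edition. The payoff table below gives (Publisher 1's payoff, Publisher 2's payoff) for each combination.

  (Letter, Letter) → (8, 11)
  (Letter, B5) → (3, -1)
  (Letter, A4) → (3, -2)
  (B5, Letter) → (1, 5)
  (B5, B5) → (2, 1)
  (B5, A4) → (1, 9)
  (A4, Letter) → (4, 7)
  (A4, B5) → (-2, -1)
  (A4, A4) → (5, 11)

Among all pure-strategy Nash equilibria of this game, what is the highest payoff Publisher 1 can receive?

Both Letter is a pure NE (Publisher 1: 8 ≥ 4; Publisher 2: 11 ≥ -1). Publisher 1 gets 8.
Both A4 is a pure NE (Publisher 1: 5 ≥ 3; Publisher 2: 11 ≥ 7). Publisher 1 gets 5.
Every other cell has a profitable deviation for at least one player. Highest of {8, 5} is 8.

8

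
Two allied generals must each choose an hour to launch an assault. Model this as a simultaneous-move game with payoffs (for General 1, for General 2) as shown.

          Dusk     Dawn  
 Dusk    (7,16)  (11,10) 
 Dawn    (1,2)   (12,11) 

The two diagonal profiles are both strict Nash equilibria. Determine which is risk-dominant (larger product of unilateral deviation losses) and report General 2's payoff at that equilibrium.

At both Dusk: General 1 loses 7 − 1 = 6 by deviating; General 2 loses 16 − 10 = 6. Product = 6·6 = 36.
At both Dawn: General 1 loses 12 − 11 = 1 by deviating; General 2 loses 11 − 2 = 9. Product = 1·9 = 9.
36 > 9, so both Dusk is risk-dominant. General 2's payoff there is 16.

16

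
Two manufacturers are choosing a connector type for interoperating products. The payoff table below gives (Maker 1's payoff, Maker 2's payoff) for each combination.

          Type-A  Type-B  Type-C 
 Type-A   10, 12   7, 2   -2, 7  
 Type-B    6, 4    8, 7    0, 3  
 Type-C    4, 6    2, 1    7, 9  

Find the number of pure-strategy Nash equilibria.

3

Both Type-A: Maker 1 gets 10 (best alternative 6); Maker 2 gets 12 (best alternative 7). Neither deviates — NE.
Both Type-B: Maker 1 gets 8 (best alternative 7); Maker 2 gets 7 (best alternative 4). Neither deviates — NE.
Both Type-C: Maker 1 gets 7 (best alternative 0); Maker 2 gets 9 (best alternative 6). Neither deviates — NE.
(Type-C, Type-B) is not a NE: Maker 1 would switch to Type-B (8 > 2).
No other cell survives both best-response checks, so there are 3 pure NE.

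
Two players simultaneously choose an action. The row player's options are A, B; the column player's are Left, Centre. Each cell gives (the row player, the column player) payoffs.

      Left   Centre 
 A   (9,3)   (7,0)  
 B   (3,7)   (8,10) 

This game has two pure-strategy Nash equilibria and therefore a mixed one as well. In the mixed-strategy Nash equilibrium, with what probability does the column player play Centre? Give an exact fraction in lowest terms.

6/7

The column player's mix q on Left must make the row player indifferent between A and B.
The row player's payoff from A: 9q + 7(1−q). From B: 3q + 8(1−q).
Set equal: 6q = 1(1−q) → q = 1/7.
Probability on Centre is 1 − 1/7 = 6/7.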